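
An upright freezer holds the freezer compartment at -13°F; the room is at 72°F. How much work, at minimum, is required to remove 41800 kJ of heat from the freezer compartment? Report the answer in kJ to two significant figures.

In absolute terms T_C = 248.15 K and T_H = 295.37 K, so ΔT = 47.22 K.
The reversible limit is COP_R = T_C/ΔT = 5.255, so W_min = Q_C/COP = Q_C·ΔT/T_C.
W_min = 41800 × 47.22/248.15 = 7954 kJ.

8000 kJ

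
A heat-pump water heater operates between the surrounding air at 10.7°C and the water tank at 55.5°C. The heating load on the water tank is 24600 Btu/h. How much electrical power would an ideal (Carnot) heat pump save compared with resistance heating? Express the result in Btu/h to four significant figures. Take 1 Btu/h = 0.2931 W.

In absolute terms T_C = 283.85 K and T_H = 328.65 K, so ΔT = 44.80 K.
COP_Carnot = T_H/ΔT = 328.65/44.80 = 7.336.
Resistance heating needs Ẇ_res = Q̇_H = 24600 Btu/h; the reversible heat pump needs only Ẇ_hp = Q̇_H/COP = 3353 Btu/h.
Saving = 24600 − 3353 = 21250 Btu/h.

21250 Btu/h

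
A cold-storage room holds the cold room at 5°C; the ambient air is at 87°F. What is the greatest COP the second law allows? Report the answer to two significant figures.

11

In absolute terms T_C = 278.15 K and T_H = 303.71 K, so ΔT = 25.56 K.
For a reversible cycle, COP_Carnot = T_C/ΔT = 278.15/25.56 = 10.88.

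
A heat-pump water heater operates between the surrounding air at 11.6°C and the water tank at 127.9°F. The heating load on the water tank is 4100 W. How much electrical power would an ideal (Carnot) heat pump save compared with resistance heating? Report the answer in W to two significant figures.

3600 W

In absolute terms T_C = 284.75 K and T_H = 326.43 K, so ΔT = 41.68 K.
COP_Carnot = T_H/ΔT = 326.43/41.68 = 7.832.
Resistance heating needs Ẇ_res = Q̇_H = 4100 W; the reversible heat pump needs only Ẇ_hp = Q̇_H/COP = 523.5 W.
Saving = 4100 − 523.5 = 3577 W.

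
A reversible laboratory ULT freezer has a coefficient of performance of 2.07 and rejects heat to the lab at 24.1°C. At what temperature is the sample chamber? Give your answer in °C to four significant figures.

-72.72 °C

For a Carnot refrigerator COP_R = T_C/(T_H − T_C), so T_C = COP·T_H/(1 + COP).
With T_H = 297.25 K, T_C = 2.07 × 297.25/3.070 = 200.43 K.
Converting, 200.43 K = -72.72°C.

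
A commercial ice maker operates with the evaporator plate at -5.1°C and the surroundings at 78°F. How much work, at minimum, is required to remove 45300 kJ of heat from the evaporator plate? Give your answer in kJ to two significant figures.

In absolute terms T_C = 268.05 K and T_H = 298.71 K, so ΔT = 30.66 K.
The reversible limit is COP_R = T_C/ΔT = 8.744, so W_min = Q_C/COP = Q_C·ΔT/T_C.
W_min = 45300 × 30.66/268.05 = 5181 kJ.

5200 kJ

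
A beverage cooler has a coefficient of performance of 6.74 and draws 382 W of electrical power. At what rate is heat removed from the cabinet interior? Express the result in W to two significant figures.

2600 W

Q̇_C = COP × Ẇ = 6.74 × 382.0 = 2575 W.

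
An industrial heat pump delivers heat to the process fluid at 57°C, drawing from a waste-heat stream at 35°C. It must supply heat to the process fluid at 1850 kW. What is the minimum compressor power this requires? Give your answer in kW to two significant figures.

120 kW

In absolute terms T_C = 308.15 K and T_H = 330.15 K, so ΔT = 22.00 K.
COP_Carnot = T_H/ΔT = 330.15/22.00 = 15.01.
Ẇ_min = Q̇/COP_Carnot = 1850/15.01 = 123.3 kW.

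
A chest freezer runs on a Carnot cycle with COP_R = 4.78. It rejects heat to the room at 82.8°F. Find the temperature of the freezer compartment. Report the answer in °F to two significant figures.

-11 °F

For a Carnot refrigerator COP_R = T_C/(T_H − T_C), so T_C = COP·T_H/(1 + COP).
With T_H = 301.37 K, T_C = 4.78 × 301.37/5.780 = 249.23 K.
Converting, 249.23 K = -11.05°F.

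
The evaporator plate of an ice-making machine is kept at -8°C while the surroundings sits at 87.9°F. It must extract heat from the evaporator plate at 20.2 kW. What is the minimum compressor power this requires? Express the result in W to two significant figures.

In absolute terms T_C = 265.15 K and T_H = 304.21 K, so ΔT = 39.06 K.
COP_Carnot = T_C/ΔT = 265.15/39.06 = 6.789.
Ẇ_min = Q̇/COP_Carnot = 20.20/6.789 = 2.975 kW = 2975 W.

3000 W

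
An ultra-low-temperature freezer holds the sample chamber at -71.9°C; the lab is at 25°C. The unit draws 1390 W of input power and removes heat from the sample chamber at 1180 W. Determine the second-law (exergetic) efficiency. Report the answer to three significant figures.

0.409

COP_actual = Q̇_C/Ẇ = 1180/1390 = 0.8489.
In absolute terms T_C = 201.25 K and T_H = 298.15 K, so ΔT = 96.90 K.
COP_Carnot = T_C/ΔT = 201.25/96.90 = 2.077.
η_II = COP_actual/COP_Carnot = 0.8489/2.077 = 0.4087.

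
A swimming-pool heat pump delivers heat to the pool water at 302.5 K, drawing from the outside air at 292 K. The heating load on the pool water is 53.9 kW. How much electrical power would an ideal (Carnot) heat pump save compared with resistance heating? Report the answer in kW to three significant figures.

The reservoir spacing is ΔT = 302.5 − 292 = 10.50 K.
COP_Carnot = T_H/ΔT = 302.50/10.50 = 28.81.
Resistance heating needs Ẇ_res = Q̇_H = 53.90 kW; the reversible heat pump needs only Ẇ_hp = Q̇_H/COP = 1.871 kW.
Saving = 53.90 − 1.871 = 52.03 kW.

52.0 kW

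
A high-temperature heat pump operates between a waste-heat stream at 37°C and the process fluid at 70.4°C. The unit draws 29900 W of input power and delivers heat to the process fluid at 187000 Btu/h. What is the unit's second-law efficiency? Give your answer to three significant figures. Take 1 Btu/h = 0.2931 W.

0.178

Converting, Q̇_H = 187000 Btu/h = 54810 W, so COP_actual = Q̇_H/Ẇ = 54810/29900 = 1.833.
In absolute terms T_C = 310.15 K and T_H = 343.55 K, so ΔT = 33.40 K.
COP_Carnot = T_H/ΔT = 343.55/33.40 = 10.29.
η_II = COP_actual/COP_Carnot = 1.833/10.29 = 0.1782.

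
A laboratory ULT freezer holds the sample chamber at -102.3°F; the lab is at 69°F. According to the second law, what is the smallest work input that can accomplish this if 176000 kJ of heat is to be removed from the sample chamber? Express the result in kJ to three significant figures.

In absolute terms T_C = 198.54 K and T_H = 293.71 K, so ΔT = 95.17 K.
The reversible limit is COP_R = T_C/ΔT = 2.086, so W_min = Q_C/COP = Q_C·ΔT/T_C.
W_min = 176000 × 95.17/198.54 = 84360 kJ.

84400 kJ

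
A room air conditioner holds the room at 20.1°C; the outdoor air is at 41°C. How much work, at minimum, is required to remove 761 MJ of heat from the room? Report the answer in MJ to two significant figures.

54 MJ

In absolute terms T_C = 293.25 K and T_H = 314.15 K, so ΔT = 20.90 K.
The reversible limit is COP_R = T_C/ΔT = 14.03, so W_min = Q_C/COP = Q_C·ΔT/T_C.
W_min = 761.0 × 20.90/293.25 = 54.24 MJ.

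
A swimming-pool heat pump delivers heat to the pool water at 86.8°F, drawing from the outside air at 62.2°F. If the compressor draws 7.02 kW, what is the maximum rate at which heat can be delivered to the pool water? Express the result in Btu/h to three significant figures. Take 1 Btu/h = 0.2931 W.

In absolute terms T_C = 289.93 K and T_H = 303.59 K, so ΔT = 13.67 K.
COP_Carnot = T_H/ΔT = 303.59/13.67 = 22.21.
Q̇_max = COP_Carnot × Ẇ = 22.21 × 7.020 kW = 155.9 kW = 532100 Btu/h.

532000 Btu/h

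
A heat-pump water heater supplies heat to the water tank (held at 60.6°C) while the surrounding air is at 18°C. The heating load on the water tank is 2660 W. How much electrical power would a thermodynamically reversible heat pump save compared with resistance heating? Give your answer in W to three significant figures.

In absolute terms T_C = 291.15 K and T_H = 333.75 K, so ΔT = 42.60 K.
COP_Carnot = T_H/ΔT = 333.75/42.60 = 7.835.
Resistance heating needs Ẇ_res = Q̇_H = 2660 W; the reversible heat pump needs only Ẇ_hp = Q̇_H/COP = 339.5 W.
Saving = 2660 − 339.5 = 2320 W.

2320 W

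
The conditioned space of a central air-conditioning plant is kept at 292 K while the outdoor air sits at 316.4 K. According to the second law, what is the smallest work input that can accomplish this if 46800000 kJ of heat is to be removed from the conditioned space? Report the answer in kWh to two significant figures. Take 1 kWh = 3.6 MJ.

1100 kWh

The reservoir spacing is ΔT = 316.4 − 292 = 24.40 K.
The reversible limit is COP_R = T_C/ΔT = 11.97, so W_min = Q_C/COP = Q_C·ΔT/T_C.
W_min = 46800000 × 24.40/292.00 = 3911000 kJ = 1086 kWh.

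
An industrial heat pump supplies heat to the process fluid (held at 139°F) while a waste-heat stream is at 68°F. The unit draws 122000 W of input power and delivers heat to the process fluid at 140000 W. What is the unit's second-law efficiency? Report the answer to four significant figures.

0.1361

COP_actual = Q̇_H/Ẇ = 140000/122000 = 1.148.
In absolute terms T_C = 293.15 K and T_H = 332.59 K, so ΔT = 39.44 K.
COP_Carnot = T_H/ΔT = 332.59/39.44 = 8.432.
η_II = COP_actual/COP_Carnot = 1.148/8.432 = 0.1361.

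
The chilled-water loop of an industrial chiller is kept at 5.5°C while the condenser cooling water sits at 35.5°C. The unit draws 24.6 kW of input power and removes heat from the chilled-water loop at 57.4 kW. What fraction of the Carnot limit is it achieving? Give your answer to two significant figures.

0.25

COP_actual = Q̇_C/Ẇ = 57.40/24.60 = 2.333.
In absolute terms T_C = 278.65 K and T_H = 308.65 K, so ΔT = 30.00 K.
COP_Carnot = T_C/ΔT = 278.65/30.00 = 9.288.
η_II = COP_actual/COP_Carnot = 2.333/9.288 = 0.2512.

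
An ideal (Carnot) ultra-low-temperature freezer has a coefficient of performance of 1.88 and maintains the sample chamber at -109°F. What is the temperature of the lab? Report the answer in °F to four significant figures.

77.53 °F

COP_R = T_C/(T_H − T_C) gives T_H − T_C = T_C/COP.
With T_C = 194.82 K, T_H = 194.82 × (1 + 1/1.88) = 298.44 K.
Converting, 298.44 K = 77.53°F.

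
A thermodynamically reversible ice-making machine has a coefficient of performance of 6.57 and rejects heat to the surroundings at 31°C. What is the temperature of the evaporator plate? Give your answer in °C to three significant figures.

For a Carnot refrigerator COP_R = T_C/(T_H − T_C), so T_C = COP·T_H/(1 + COP).
With T_H = 304.15 K, T_C = 6.57 × 304.15/7.570 = 263.97 K.
Converting, 263.97 K = -9.18°C.

-9.18 °C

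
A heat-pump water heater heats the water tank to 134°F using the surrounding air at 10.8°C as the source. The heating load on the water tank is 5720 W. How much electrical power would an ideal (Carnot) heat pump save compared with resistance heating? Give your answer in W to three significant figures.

4920 W

In absolute terms T_C = 283.95 K and T_H = 329.82 K, so ΔT = 45.87 K.
COP_Carnot = T_H/ΔT = 329.82/45.87 = 7.191.
Resistance heating needs Ẇ_res = Q̇_H = 5720 W; the reversible heat pump needs only Ẇ_hp = Q̇_H/COP = 795.5 W.
Saving = 5720 − 795.5 = 4925 W.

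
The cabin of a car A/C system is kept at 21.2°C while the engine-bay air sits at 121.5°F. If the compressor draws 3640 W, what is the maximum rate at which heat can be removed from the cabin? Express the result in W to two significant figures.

38000 W

In absolute terms T_C = 294.35 K and T_H = 322.87 K, so ΔT = 28.52 K.
COP_Carnot = T_C/ΔT = 294.35/28.52 = 10.32.
Q̇_max = COP_Carnot × Ẇ = 10.32 × 3640 W = 37560 W.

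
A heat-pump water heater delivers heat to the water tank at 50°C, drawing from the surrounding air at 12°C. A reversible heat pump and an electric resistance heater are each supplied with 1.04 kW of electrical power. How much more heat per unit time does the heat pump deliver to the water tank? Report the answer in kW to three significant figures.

In absolute terms T_C = 285.15 K and T_H = 323.15 K, so ΔT = 38.00 K.
COP_Carnot = T_H/ΔT = 323.15/38.00 = 8.504.
The heat pump delivers Q̇_H = COP × Ẇ = 8.844 kW; the resistance heater delivers Ẇ = 1.040 kW.
Extra = (COP − 1)·Ẇ = 7.804 kW.

7.80 kW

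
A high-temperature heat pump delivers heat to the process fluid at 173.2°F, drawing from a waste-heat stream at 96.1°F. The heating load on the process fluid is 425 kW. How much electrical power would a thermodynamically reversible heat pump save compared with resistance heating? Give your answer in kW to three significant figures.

373 kW

In absolute terms T_C = 308.76 K and T_H = 351.59 K, so ΔT = 42.83 K.
COP_Carnot = T_H/ΔT = 351.59/42.83 = 8.208.
Resistance heating needs Ẇ_res = Q̇_H = 425.0 kW; the reversible heat pump needs only Ẇ_hp = Q̇_H/COP = 51.78 kW.
Saving = 425.0 − 51.78 = 373.2 kW.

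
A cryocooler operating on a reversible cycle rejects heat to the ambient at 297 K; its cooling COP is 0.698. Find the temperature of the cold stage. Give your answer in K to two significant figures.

For a Carnot refrigerator COP_R = T_C/(T_H − T_C), so T_C = COP·T_H/(1 + COP).
With T_H = 297.00 K, T_C = 0.698 × 297.00/1.698 = 122.09 K.

120 K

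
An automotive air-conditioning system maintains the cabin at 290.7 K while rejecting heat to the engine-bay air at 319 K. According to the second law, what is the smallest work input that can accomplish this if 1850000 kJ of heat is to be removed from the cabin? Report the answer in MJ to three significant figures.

The reservoir spacing is ΔT = 319 − 290.7 = 28.30 K.
The reversible limit is COP_R = T_C/ΔT = 10.27, so W_min = Q_C/COP = Q_C·ΔT/T_C.
W_min = 1850000 × 28.30/290.70 = 180100 kJ = 180.1 MJ.

180 MJ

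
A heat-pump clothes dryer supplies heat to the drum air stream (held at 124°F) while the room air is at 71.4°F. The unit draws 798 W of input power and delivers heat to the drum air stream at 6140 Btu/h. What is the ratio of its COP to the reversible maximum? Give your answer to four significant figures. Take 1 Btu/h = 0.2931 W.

0.2032

Converting, Q̇_H = 6140 Btu/h = 1800 W, so COP_actual = Q̇_H/Ẇ = 1800/798.0 = 2.255.
In absolute terms T_C = 295.04 K and T_H = 324.26 K, so ΔT = 29.22 K.
COP_Carnot = T_H/ΔT = 324.26/29.22 = 11.10.
η_II = COP_actual/COP_Carnot = 2.255/11.10 = 0.2032.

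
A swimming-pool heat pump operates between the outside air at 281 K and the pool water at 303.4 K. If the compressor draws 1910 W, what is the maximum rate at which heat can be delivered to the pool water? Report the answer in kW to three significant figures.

25.9 kW

The reservoir spacing is ΔT = 303.4 − 281 = 22.40 K.
COP_Carnot = T_H/ΔT = 303.40/22.40 = 13.54.
Q̇_max = COP_Carnot × Ẇ = 13.54 × 1910 W = 25870 W = 25.87 kW.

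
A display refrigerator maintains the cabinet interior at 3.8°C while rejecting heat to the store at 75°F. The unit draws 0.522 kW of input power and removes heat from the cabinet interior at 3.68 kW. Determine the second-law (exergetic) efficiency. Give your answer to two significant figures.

COP_actual = Q̇_C/Ẇ = 3.680/0.5220 = 7.050.
In absolute terms T_C = 276.95 K and T_H = 297.04 K, so ΔT = 20.09 K.
COP_Carnot = T_C/ΔT = 276.95/20.09 = 13.79.
η_II = COP_actual/COP_Carnot = 7.050/13.79 = 0.5114.

0.51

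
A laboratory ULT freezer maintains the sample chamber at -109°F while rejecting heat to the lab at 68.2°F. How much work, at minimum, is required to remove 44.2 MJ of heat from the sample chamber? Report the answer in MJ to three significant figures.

In absolute terms T_C = 194.82 K and T_H = 293.26 K, so ΔT = 98.44 K.
The reversible limit is COP_R = T_C/ΔT = 1.979, so W_min = Q_C/COP = Q_C·ΔT/T_C.
W_min = 44.20 × 98.44/194.82 = 22.34 MJ.

22.3 MJ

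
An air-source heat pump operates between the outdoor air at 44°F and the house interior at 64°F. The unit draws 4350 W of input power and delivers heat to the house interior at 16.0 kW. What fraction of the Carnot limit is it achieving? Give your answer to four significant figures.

0.1405

Converting, Q̇_H = 16.00 kW = 16000 W, so COP_actual = Q̇_H/Ẇ = 16000/4350 = 3.678.
In absolute terms T_C = 279.82 K and T_H = 290.93 K, so ΔT = 11.11 K.
COP_Carnot = T_H/ΔT = 290.93/11.11 = 26.18.
η_II = COP_actual/COP_Carnot = 3.678/26.18 = 0.1405.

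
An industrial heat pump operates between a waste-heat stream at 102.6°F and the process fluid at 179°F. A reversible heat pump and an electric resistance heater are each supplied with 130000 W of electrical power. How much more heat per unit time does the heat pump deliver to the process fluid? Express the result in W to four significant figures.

956700 W

In absolute terms T_C = 312.37 K and T_H = 354.82 K, so ΔT = 42.44 K.
COP_Carnot = T_H/ΔT = 354.82/42.44 = 8.360.
The heat pump delivers Q̇_H = COP × Ẇ = 1087000 W; the resistance heater delivers Ẇ = 130000 W.
Extra = (COP − 1)·Ẇ = 956700 W.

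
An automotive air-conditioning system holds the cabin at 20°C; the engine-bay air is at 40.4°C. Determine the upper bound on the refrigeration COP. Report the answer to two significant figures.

14

In absolute terms T_C = 293.15 K and T_H = 313.55 K, so ΔT = 20.40 K.
For a reversible cycle, COP_Carnot = T_C/ΔT = 293.15/20.40 = 14.37.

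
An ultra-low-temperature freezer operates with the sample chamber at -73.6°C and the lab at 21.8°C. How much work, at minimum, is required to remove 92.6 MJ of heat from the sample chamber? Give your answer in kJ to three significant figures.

44300 kJ

In absolute terms T_C = 199.55 K and T_H = 294.95 K, so ΔT = 95.40 K.
The reversible limit is COP_R = T_C/ΔT = 2.092, so W_min = Q_C/COP = Q_C·ΔT/T_C.
W_min = 92.60 × 95.40/199.55 = 44.27 MJ = 44270 kJ.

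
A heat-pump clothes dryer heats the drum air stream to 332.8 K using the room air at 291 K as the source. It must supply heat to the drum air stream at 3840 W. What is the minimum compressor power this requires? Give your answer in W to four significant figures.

482.3 W

The reservoir spacing is ΔT = 332.8 − 291 = 41.80 K.
COP_Carnot = T_H/ΔT = 332.80/41.80 = 7.962.
Ẇ_min = Q̇/COP_Carnot = 3840/7.962 = 482.3 W.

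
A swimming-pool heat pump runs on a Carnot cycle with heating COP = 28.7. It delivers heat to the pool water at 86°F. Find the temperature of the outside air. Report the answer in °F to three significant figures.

COP_HP = T_H/(T_H − T_C) gives T_H − T_C = T_H/COP.
With T_H = 303.15 K, T_C = 303.15 × (1 − 1/28.7) = 292.59 K.
Converting, 292.59 K = 66.99°F.

67.0 °F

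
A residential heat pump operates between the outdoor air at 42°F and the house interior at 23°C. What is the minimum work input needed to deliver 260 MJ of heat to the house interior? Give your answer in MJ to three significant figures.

In absolute terms T_C = 278.71 K and T_H = 296.15 K, so ΔT = 17.44 K.
The reversible limit is COP_HP = T_H/ΔT = 16.98, so W_min = Q_H/COP = Q_H·ΔT/T_H.
W_min = 260.0 × 17.44/296.15 = 15.32 MJ.

15.3 MJ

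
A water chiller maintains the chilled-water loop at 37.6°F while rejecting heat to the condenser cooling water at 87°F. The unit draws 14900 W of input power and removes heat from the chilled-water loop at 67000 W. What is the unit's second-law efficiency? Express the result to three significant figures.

COP_actual = Q̇_C/Ẇ = 67000/14900 = 4.497.
In absolute terms T_C = 276.26 K and T_H = 303.71 K, so ΔT = 27.44 K.
COP_Carnot = T_C/ΔT = 276.26/27.44 = 10.07.
η_II = COP_actual/COP_Carnot = 4.497/10.07 = 0.4467.

0.447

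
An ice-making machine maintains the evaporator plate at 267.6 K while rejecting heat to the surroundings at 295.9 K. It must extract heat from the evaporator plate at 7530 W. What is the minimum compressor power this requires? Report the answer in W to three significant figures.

The reservoir spacing is ΔT = 295.9 − 267.6 = 28.30 K.
COP_Carnot = T_C/ΔT = 267.60/28.30 = 9.456.
Ẇ_min = Q̇/COP_Carnot = 7530/9.456 = 796.3 W.

796 W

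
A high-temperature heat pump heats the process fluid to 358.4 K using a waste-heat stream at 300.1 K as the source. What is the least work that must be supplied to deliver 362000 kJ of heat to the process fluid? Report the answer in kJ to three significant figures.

58900 kJ

The reservoir spacing is ΔT = 358.4 − 300.1 = 58.30 K.
The reversible limit is COP_HP = T_H/ΔT = 6.148, so W_min = Q_H/COP = Q_H·ΔT/T_H.
W_min = 362000 × 58.30/358.40 = 58890 kJ.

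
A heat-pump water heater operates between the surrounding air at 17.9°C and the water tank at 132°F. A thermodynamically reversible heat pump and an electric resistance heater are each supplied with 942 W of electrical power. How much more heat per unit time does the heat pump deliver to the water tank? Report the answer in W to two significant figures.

7300 W

In absolute terms T_C = 291.05 K and T_H = 328.71 K, so ΔT = 37.66 K.
COP_Carnot = T_H/ΔT = 328.71/37.66 = 8.729.
The heat pump delivers Q̇_H = COP × Ẇ = 8223 W; the resistance heater delivers Ẇ = 942.0 W.
Extra = (COP − 1)·Ẇ = 7281 W.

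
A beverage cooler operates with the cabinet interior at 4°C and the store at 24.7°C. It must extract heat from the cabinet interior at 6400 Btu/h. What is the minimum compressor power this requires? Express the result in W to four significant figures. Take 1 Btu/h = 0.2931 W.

140.1 W

In absolute terms T_C = 277.15 K and T_H = 297.85 K, so ΔT = 20.70 K.
COP_Carnot = T_C/ΔT = 277.15/20.70 = 13.39.
Ẇ_min = Q̇/COP_Carnot = 6400/13.39 = 478.0 Btu/h = 140.1 W.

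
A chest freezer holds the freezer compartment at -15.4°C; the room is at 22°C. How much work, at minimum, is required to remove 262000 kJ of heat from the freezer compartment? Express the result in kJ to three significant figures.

In absolute terms T_C = 257.75 K and T_H = 295.15 K, so ΔT = 37.40 K.
The reversible limit is COP_R = T_C/ΔT = 6.892, so W_min = Q_C/COP = Q_C·ΔT/T_C.
W_min = 262000 × 37.40/257.75 = 38020 kJ.

38000 kJ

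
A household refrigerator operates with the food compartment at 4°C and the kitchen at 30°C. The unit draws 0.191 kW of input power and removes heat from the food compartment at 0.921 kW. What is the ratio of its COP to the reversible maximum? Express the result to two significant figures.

COP_actual = Q̇_C/Ẇ = 0.9210/0.1910 = 4.822.
In absolute terms T_C = 277.15 K and T_H = 303.15 K, so ΔT = 26.00 K.
COP_Carnot = T_C/ΔT = 277.15/26.00 = 10.66.
η_II = COP_actual/COP_Carnot = 4.822/10.66 = 0.4524.

0.45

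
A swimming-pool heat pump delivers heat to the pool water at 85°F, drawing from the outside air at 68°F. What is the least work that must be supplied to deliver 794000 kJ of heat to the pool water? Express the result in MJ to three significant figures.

24.8 MJ

In absolute terms T_C = 293.15 K and T_H = 302.59 K, so ΔT = 9.444 K.
The reversible limit is COP_HP = T_H/ΔT = 32.04, so W_min = Q_H/COP = Q_H·ΔT/T_H.
W_min = 794000 × 9.444/302.59 = 24780 kJ = 24.78 MJ.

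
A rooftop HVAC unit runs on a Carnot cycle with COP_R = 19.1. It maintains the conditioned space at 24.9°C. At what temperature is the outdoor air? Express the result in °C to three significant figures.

40.5 °C

COP_R = T_C/(T_H − T_C) gives T_H − T_C = T_C/COP.
With T_C = 298.05 K, T_H = 298.05 × (1 + 1/19.1) = 313.65 K.
Converting, 313.65 K = 40.50°C.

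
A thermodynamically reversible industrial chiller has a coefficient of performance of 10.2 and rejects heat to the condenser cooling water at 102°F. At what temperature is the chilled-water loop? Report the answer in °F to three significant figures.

51.9 °F

For a Carnot refrigerator COP_R = T_C/(T_H − T_C), so T_C = COP·T_H/(1 + COP).
With T_H = 312.04 K, T_C = 10.2 × 312.04/11.20 = 284.18 K.
Converting, 284.18 K = 51.85°F.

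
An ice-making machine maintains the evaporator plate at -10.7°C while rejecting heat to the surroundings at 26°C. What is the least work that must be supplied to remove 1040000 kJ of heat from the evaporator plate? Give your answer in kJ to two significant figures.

150000 kJ

In absolute terms T_C = 262.45 K and T_H = 299.15 K, so ΔT = 36.70 K.
The reversible limit is COP_R = T_C/ΔT = 7.151, so W_min = Q_C/COP = Q_C·ΔT/T_C.
W_min = 1040000 × 36.70/262.45 = 145400 kJ.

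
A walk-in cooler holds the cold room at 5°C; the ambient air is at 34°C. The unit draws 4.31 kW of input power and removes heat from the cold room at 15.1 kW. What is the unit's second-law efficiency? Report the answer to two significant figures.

0.37

COP_actual = Q̇_C/Ẇ = 15.10/4.310 = 3.503.
In absolute terms T_C = 278.15 K and T_H = 307.15 K, so ΔT = 29.00 K.
COP_Carnot = T_C/ΔT = 278.15/29.00 = 9.591.
η_II = COP_actual/COP_Carnot = 3.503/9.591 = 0.3653.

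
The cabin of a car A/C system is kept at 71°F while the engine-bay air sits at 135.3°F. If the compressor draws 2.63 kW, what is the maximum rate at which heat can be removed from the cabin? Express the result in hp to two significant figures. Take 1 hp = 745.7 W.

In absolute terms T_C = 294.82 K and T_H = 330.54 K, so ΔT = 35.72 K.
COP_Carnot = T_C/ΔT = 294.82/35.72 = 8.253.
Q̇_max = COP_Carnot × Ẇ = 8.253 × 2.630 kW = 21.71 kW = 29.11 hp.

29 hp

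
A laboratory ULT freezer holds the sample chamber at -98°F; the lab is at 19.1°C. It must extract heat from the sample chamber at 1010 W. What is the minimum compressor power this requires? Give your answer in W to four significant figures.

459.0 W

In absolute terms T_C = 200.93 K and T_H = 292.25 K, so ΔT = 91.32 K.
COP_Carnot = T_C/ΔT = 200.93/91.32 = 2.200.
Ẇ_min = Q̇/COP_Carnot = 1010/2.200 = 459.0 W.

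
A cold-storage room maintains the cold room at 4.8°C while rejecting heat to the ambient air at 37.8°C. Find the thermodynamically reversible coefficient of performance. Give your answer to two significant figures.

In absolute terms T_C = 277.95 K and T_H = 310.95 K, so ΔT = 33.00 K.
For a reversible cycle, COP_Carnot = T_C/ΔT = 277.95/33.00 = 8.423.

8.4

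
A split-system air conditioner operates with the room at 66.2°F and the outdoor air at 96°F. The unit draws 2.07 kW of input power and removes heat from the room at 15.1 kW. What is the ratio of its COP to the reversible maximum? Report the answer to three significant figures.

0.413

COP_actual = Q̇_C/Ẇ = 15.10/2.070 = 7.295.
In absolute terms T_C = 292.15 K and T_H = 308.71 K, so ΔT = 16.56 K.
COP_Carnot = T_C/ΔT = 292.15/16.56 = 17.65.
η_II = COP_actual/COP_Carnot = 7.295/17.65 = 0.4134.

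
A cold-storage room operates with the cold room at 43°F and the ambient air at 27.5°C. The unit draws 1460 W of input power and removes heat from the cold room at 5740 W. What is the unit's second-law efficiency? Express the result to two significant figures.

COP_actual = Q̇_C/Ẇ = 5740/1460 = 3.932.
In absolute terms T_C = 279.26 K and T_H = 300.65 K, so ΔT = 21.39 K.
COP_Carnot = T_C/ΔT = 279.26/21.39 = 13.06.
η_II = COP_actual/COP_Carnot = 3.932/13.06 = 0.3011.

0.30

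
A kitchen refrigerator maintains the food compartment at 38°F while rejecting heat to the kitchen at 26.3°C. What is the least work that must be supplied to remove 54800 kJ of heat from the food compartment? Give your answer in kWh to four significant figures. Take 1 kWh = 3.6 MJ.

1.264 kWh

In absolute terms T_C = 276.48 K and T_H = 299.45 K, so ΔT = 22.97 K.
The reversible limit is COP_R = T_C/ΔT = 12.04, so W_min = Q_C/COP = Q_C·ΔT/T_C.
W_min = 54800 × 22.97/276.48 = 4552 kJ = 1.264 kWh.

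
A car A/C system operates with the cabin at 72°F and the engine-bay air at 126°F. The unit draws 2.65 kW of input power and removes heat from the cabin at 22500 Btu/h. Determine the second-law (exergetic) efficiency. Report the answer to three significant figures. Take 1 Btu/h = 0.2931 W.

0.253

Converting, Q̇_C = 22500 Btu/h = 6.595 kW, so COP_actual = Q̇_C/Ẇ = 6.595/2.650 = 2.489.
In absolute terms T_C = 295.37 K and T_H = 325.37 K, so ΔT = 30.00 K.
COP_Carnot = T_C/ΔT = 295.37/30.00 = 9.846.
η_II = COP_actual/COP_Carnot = 2.489/9.846 = 0.2528.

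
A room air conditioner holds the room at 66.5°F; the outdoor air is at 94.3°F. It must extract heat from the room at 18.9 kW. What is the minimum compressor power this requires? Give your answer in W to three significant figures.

999 W

In absolute terms T_C = 292.32 K and T_H = 307.76 K, so ΔT = 15.44 K.
COP_Carnot = T_C/ΔT = 292.32/15.44 = 18.93.
Ẇ_min = Q̇/COP_Carnot = 18.90/18.93 = 0.9986 kW = 998.6 W.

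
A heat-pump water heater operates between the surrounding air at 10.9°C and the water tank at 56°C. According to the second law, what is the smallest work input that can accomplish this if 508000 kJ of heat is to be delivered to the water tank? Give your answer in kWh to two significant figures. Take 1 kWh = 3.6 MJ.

19 kWh

In absolute terms T_C = 284.05 K and T_H = 329.15 K, so ΔT = 45.10 K.
The reversible limit is COP_HP = T_H/ΔT = 7.298, so W_min = Q_H/COP = Q_H·ΔT/T_H.
W_min = 508000 × 45.10/329.15 = 69610 kJ = 19.33 kWh.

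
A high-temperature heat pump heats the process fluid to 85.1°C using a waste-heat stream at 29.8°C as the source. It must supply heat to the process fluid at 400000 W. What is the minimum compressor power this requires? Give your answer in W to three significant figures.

61700 W

In absolute terms T_C = 302.95 K and T_H = 358.25 K, so ΔT = 55.30 K.
COP_Carnot = T_H/ΔT = 358.25/55.30 = 6.478.
Ẇ_min = Q̇/COP_Carnot = 400000/6.478 = 61740 W.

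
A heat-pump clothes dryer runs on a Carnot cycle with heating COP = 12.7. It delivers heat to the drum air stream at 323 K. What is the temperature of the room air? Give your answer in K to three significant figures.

298 K

COP_HP = T_H/(T_H − T_C) gives T_H − T_C = T_H/COP.
With T_H = 323.00 K, T_C = 323.00 × (1 − 1/12.7) = 297.57 K.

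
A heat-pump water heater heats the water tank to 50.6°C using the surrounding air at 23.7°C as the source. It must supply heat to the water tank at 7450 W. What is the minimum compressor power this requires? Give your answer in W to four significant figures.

In absolute terms T_C = 296.85 K and T_H = 323.75 K, so ΔT = 26.90 K.
COP_Carnot = T_H/ΔT = 323.75/26.90 = 12.04.
Ẇ_min = Q̇/COP_Carnot = 7450/12.04 = 619.0 W.

619.0 W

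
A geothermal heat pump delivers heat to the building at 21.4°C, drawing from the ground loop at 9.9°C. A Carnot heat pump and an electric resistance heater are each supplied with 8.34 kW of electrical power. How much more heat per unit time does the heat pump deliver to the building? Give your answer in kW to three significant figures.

205 kW

In absolute terms T_C = 283.05 K and T_H = 294.55 K, so ΔT = 11.50 K.
COP_Carnot = T_H/ΔT = 294.55/11.50 = 25.61.
The heat pump delivers Q̇_H = COP × Ẇ = 213.6 kW; the resistance heater delivers Ẇ = 8.340 kW.
Extra = (COP − 1)·Ẇ = 205.3 kW.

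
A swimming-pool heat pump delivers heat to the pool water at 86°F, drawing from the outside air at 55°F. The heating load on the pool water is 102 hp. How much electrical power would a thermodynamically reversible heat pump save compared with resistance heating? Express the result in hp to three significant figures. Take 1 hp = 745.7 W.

In absolute terms T_C = 285.93 K and T_H = 303.15 K, so ΔT = 17.22 K.
COP_Carnot = T_H/ΔT = 303.15/17.22 = 17.60.
Resistance heating needs Ẇ_res = Q̇_H = 102.0 hp; the reversible heat pump needs only Ẇ_hp = Q̇_H/COP = 5.795 hp.
Saving = 102.0 − 5.795 = 96.21 hp.

96.2 hp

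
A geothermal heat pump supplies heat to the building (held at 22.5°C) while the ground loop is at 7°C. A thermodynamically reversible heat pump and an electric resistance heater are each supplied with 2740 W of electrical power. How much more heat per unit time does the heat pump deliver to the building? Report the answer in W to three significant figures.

In absolute terms T_C = 280.15 K and T_H = 295.65 K, so ΔT = 15.50 K.
COP_Carnot = T_H/ΔT = 295.65/15.50 = 19.07.
The heat pump delivers Q̇_H = COP × Ẇ = 52260 W; the resistance heater delivers Ẇ = 2740 W.
Extra = (COP − 1)·Ẇ = 49520 W.

49500 W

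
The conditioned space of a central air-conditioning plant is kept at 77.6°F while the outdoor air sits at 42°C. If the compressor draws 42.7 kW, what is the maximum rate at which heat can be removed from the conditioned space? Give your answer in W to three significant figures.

In absolute terms T_C = 298.48 K and T_H = 315.15 K, so ΔT = 16.67 K.
COP_Carnot = T_C/ΔT = 298.48/16.67 = 17.91.
Q̇_max = COP_Carnot × Ẇ = 17.91 × 42.70 kW = 764.7 kW = 764700 W.

765000 W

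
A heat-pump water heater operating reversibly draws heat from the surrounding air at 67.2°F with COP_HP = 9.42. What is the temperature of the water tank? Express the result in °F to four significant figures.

COP_HP = T_H/(T_H − T_C) rearranges to T_H = COP·T_C/(COP − 1).
With T_C = 292.71 K, T_H = 9.42 × 292.71/8.420 = 327.47 K.
Converting, 327.47 K = 129.77°F.

129.8 °F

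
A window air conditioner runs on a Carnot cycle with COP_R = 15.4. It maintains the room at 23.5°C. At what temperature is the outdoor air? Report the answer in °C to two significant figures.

COP_R = T_C/(T_H − T_C) gives T_H − T_C = T_C/COP.
With T_C = 296.65 K, T_H = 296.65 × (1 + 1/15.4) = 315.91 K.
Converting, 315.91 K = 42.76°C.

43 °C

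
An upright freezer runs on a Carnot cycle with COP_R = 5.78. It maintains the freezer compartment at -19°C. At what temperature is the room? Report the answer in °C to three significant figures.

25.0 °C

COP_R = T_C/(T_H − T_C) gives T_H − T_C = T_C/COP.
With T_C = 254.15 K, T_H = 254.15 × (1 + 1/5.78) = 298.12 K.
Converting, 298.12 K = 24.97°C.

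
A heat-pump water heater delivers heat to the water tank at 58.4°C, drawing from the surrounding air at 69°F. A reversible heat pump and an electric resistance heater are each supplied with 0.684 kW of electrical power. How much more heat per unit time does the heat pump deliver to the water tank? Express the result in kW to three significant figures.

In absolute terms T_C = 293.71 K and T_H = 331.55 K, so ΔT = 37.84 K.
COP_Carnot = T_H/ΔT = 331.55/37.84 = 8.761.
The heat pump delivers Q̇_H = COP × Ẇ = 5.992 kW; the resistance heater delivers Ẇ = 0.6840 kW.
Extra = (COP − 1)·Ẇ = 5.308 kW.

5.31 kW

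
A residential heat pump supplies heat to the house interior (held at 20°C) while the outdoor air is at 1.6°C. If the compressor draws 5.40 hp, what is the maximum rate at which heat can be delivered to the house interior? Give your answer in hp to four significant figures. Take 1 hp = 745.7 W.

86.03 hp

In absolute terms T_C = 274.75 K and T_H = 293.15 K, so ΔT = 18.40 K.
COP_Carnot = T_H/ΔT = 293.15/18.40 = 15.93.
Q̇_max = COP_Carnot × Ẇ = 15.93 × 5.400 hp = 86.03 hp.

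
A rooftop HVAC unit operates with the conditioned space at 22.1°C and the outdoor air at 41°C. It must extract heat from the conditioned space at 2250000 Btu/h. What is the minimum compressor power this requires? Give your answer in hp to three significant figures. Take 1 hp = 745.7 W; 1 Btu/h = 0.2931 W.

56.6 hp

In absolute terms T_C = 295.25 K and T_H = 314.15 K, so ΔT = 18.90 K.
COP_Carnot = T_C/ΔT = 295.25/18.90 = 15.62.
Ẇ_min = Q̇/COP_Carnot = 2250000/15.62 = 144000 Btu/h = 56.61 hp.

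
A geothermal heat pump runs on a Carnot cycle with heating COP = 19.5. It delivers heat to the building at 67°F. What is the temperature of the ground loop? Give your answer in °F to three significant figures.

COP_HP = T_H/(T_H − T_C) gives T_H − T_C = T_H/COP.
With T_H = 292.59 K, T_C = 292.59 × (1 − 1/19.5) = 277.59 K.
Converting, 277.59 K = 39.99°F.

40.0 °F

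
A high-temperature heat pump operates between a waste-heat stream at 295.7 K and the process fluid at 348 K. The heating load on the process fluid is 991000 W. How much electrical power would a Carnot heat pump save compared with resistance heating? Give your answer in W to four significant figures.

842100 W

The reservoir spacing is ΔT = 348 − 295.7 = 52.30 K.
COP_Carnot = T_H/ΔT = 348.00/52.30 = 6.654.
Resistance heating needs Ẇ_res = Q̇_H = 991000 W; the reversible heat pump needs only Ẇ_hp = Q̇_H/COP = 148900 W.
Saving = 991000 − 148900 = 842100 W.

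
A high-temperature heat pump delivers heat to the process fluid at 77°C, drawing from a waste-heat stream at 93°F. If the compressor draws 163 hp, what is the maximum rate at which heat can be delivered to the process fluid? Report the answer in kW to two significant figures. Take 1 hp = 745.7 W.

In absolute terms T_C = 307.04 K and T_H = 350.15 K, so ΔT = 43.11 K.
COP_Carnot = T_H/ΔT = 350.15/43.11 = 8.122.
Q̇_max = COP_Carnot × Ẇ = 8.122 × 163.0 hp = 1324 hp = 987.2 kW.

990 kW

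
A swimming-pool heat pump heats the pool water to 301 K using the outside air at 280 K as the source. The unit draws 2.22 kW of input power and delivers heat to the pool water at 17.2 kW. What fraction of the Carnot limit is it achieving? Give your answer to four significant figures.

COP_actual = Q̇_H/Ẇ = 17.20/2.220 = 7.748.
The reservoir spacing is ΔT = 301 − 280 = 21.00 K.
COP_Carnot = T_H/ΔT = 301.00/21.00 = 14.33.
η_II = COP_actual/COP_Carnot = 7.748/14.33 = 0.5405.

0.5405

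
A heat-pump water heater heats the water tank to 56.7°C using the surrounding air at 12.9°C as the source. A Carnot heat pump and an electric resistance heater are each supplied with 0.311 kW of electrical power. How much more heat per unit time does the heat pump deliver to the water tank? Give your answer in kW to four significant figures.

2.031 kW

In absolute terms T_C = 286.05 K and T_H = 329.85 K, so ΔT = 43.80 K.
COP_Carnot = T_H/ΔT = 329.85/43.80 = 7.531.
The heat pump delivers Q̇_H = COP × Ẇ = 2.342 kW; the resistance heater delivers Ẇ = 0.3110 kW.
Extra = (COP − 1)·Ẇ = 2.031 kW.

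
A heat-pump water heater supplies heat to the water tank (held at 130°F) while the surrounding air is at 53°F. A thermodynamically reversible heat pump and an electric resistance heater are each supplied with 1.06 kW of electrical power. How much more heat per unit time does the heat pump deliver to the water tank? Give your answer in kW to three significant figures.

7.06 kW

In absolute terms T_C = 284.82 K and T_H = 327.59 K, so ΔT = 42.78 K.
COP_Carnot = T_H/ΔT = 327.59/42.78 = 7.658.
The heat pump delivers Q̇_H = COP × Ẇ = 8.118 kW; the resistance heater delivers Ẇ = 1.060 kW.
Extra = (COP − 1)·Ẇ = 7.058 kW.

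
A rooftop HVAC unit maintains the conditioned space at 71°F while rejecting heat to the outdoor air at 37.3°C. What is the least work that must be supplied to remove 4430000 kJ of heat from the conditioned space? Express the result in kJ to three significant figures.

235000 kJ

In absolute terms T_C = 294.82 K and T_H = 310.45 K, so ΔT = 15.63 K.
The reversible limit is COP_R = T_C/ΔT = 18.86, so W_min = Q_C/COP = Q_C·ΔT/T_C.
W_min = 4430000 × 15.63/294.82 = 234900 kJ.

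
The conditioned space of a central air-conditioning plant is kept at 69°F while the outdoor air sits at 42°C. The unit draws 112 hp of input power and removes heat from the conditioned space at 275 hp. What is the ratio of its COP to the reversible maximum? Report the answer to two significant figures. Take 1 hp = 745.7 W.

0.18

COP_actual = Q̇_C/Ẇ = 275.0/112.0 = 2.455.
In absolute terms T_C = 293.71 K and T_H = 315.15 K, so ΔT = 21.44 K.
COP_Carnot = T_C/ΔT = 293.71/21.44 = 13.70.
η_II = COP_actual/COP_Carnot = 2.455/13.70 = 0.1793.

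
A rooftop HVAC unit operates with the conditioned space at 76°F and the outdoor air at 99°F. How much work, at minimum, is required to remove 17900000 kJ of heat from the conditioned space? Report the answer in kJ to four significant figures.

In absolute terms T_C = 297.59 K and T_H = 310.37 K, so ΔT = 12.78 K.
The reversible limit is COP_R = T_C/ΔT = 23.29, so W_min = Q_C/COP = Q_C·ΔT/T_C.
W_min = 17900000 × 12.78/297.59 = 768600 kJ.

768600 kJ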